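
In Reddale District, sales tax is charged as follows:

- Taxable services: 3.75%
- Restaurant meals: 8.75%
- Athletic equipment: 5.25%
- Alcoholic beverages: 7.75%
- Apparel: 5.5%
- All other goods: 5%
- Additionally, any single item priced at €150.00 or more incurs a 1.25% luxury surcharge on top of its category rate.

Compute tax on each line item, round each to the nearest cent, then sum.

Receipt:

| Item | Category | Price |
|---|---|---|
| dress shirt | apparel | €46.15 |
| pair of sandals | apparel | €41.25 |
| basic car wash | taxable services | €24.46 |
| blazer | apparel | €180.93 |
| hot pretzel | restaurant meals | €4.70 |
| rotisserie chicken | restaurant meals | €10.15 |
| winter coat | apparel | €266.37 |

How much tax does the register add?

Dress shirt €46.15: apparel → 5.5% → €2.54
Pair of sandals €41.25: apparel → 5.5% → €2.27
Basic car wash €24.46: taxable services → 3.75% → €0.92
Blazer €180.93: apparel → 5.5% + 1.25% surcharge = 6.75% → €12.21
Hot pretzel €4.70: restaurant meals → 8.75% → €0.41
Rotisserie chicken €10.15: restaurant meals → 8.75% → €0.89
Winter coat €266.37: apparel → 5.5% + 1.25% surcharge = 6.75% → €17.98
Total tax = €2.54 + €2.27 + €0.92 + €12.21 + €0.41 + €0.89 + €17.98 = €37.22

€37.22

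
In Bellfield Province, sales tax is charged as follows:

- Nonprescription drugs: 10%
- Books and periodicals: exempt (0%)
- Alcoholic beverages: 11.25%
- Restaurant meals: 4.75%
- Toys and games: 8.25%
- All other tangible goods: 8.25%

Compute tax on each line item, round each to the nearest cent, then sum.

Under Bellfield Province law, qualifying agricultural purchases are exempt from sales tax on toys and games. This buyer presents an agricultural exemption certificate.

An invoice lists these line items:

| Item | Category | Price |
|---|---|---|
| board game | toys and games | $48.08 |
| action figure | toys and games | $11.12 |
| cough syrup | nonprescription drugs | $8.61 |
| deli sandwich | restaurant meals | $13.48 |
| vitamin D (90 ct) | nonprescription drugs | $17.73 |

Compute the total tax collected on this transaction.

Board game $48.08: toys and games, buyer-exempt → 0% → $0.00
Action figure $11.12: toys and games, buyer-exempt → 0% → $0.00
Cough syrup $8.61: nonprescription drugs → 10% → $0.86
Deli sandwich $13.48: restaurant meals → 4.75% → $0.64
Vitamin D (90 ct) $17.73: nonprescription drugs → 10% → $1.77
Total tax = $0.86 + $0.64 + $1.77 = $3.27

$3.27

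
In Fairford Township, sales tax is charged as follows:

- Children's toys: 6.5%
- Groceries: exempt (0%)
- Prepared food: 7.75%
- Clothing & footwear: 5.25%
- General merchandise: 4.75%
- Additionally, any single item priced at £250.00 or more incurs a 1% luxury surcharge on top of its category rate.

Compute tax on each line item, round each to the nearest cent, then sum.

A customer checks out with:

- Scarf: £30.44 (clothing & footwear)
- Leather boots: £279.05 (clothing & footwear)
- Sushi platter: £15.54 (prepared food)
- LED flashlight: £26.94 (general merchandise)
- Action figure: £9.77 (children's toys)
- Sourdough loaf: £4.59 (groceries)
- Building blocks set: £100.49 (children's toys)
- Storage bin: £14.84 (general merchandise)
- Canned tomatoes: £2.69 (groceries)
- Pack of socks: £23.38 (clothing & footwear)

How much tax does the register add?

Scarf £30.44: clothing & footwear → 5.25% → £1.60
Leather boots £279.05: clothing & footwear → 5.25% + 1% surcharge = 6.25% → £17.44
Sushi platter £15.54: prepared food → 7.75% → £1.20
LED flashlight £26.94: general merchandise → 4.75% → £1.28
Action figure £9.77: children's toys → 6.5% → £0.64
Sourdough loaf £4.59: groceries → 0% → £0.00
Building blocks set £100.49: children's toys → 6.5% → £6.53
Storage bin £14.84: general merchandise → 4.75% → £0.70
Canned tomatoes £2.69: groceries → 0% → £0.00
Pack of socks £23.38: clothing & footwear → 5.25% → £1.23
Total tax = £1.60 + £17.44 + £1.20 + £1.28 + £0.64 + £6.53 + £0.70 + £1.23 = £30.62

£30.62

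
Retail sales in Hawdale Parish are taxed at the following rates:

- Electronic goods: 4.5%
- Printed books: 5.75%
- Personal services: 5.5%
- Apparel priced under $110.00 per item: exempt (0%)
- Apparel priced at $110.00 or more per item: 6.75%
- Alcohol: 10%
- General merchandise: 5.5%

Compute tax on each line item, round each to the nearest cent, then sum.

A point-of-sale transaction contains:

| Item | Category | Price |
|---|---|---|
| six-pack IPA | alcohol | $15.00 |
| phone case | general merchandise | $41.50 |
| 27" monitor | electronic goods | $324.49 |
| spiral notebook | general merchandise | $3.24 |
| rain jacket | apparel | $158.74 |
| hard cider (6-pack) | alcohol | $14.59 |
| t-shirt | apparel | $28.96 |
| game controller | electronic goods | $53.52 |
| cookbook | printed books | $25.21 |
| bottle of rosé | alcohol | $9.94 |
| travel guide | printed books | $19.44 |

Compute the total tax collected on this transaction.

Six-pack IPA $15.00: alcohol → 10% → $1.50
Phone case $41.50: general merchandise → 5.5% → $2.28
27" monitor $324.49: electronic goods → 4.5% → $14.60
Spiral notebook $3.24: general merchandise → 5.5% → $0.18
Rain jacket $158.74: apparel, $110.00 or more → 6.75% → $10.71
Hard cider (6-pack) $14.59: alcohol → 10% → $1.46
T-shirt $28.96: apparel, under $110.00 → 0% → $0.00
Game controller $53.52: electronic goods → 4.5% → $2.41
Cookbook $25.21: printed books → 5.75% → $1.45
Bottle of rosé $9.94: alcohol → 10% → $0.99
Travel guide $19.44: printed books → 5.75% → $1.12
Total tax = $1.50 + $2.28 + $14.60 + $0.18 + $10.71 + $1.46 + $2.41 + $1.45 + $0.99 + $1.12 = $36.70

$36.70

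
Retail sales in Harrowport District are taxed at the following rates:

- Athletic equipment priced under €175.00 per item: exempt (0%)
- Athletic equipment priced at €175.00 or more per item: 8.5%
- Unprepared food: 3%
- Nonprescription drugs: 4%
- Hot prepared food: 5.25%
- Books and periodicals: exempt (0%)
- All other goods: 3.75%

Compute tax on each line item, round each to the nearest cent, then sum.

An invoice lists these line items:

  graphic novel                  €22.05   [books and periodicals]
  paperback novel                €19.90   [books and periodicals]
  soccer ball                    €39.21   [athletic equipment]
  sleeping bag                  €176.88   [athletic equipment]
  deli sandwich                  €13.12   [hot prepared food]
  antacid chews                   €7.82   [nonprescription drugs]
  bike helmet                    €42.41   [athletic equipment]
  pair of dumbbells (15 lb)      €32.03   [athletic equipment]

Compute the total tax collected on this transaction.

Graphic novel €22.05: books and periodicals → 0% → €0.00
Paperback novel €19.90: books and periodicals → 0% → €0.00
Soccer ball €39.21: athletic equipment, under €175.00 → 0% → €0.00
Sleeping bag €176.88: athletic equipment, €175.00 or more → 8.5% → €15.03
Deli sandwich €13.12: hot prepared food → 5.25% → €0.69
Antacid chews €7.82: nonprescription drugs → 4% → €0.31
Bike helmet €42.41: athletic equipment, under €175.00 → 0% → €0.00
Pair of dumbbells (15 lb) €32.03: athletic equipment, under €175.00 → 0% → €0.00
Total tax = €15.03 + €0.69 + €0.31 = €16.03

€16.03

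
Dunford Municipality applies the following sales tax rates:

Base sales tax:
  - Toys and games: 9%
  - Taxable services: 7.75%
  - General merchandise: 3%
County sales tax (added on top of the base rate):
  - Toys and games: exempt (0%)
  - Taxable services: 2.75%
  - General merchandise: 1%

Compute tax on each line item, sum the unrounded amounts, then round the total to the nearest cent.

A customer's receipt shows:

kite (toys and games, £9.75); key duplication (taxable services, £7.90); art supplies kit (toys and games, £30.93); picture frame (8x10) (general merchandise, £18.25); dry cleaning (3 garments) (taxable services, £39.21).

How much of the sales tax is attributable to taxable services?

£4.95

Key duplication £7.90: taxable services → 7.75% + 2.75% county = 10.5% → £0.8295
Dry cleaning (3 garments) £39.21: taxable services → 7.75% + 2.75% county = 10.5% → £4.11705
Tax on taxable services: unrounded sum = £4.94655 → £4.95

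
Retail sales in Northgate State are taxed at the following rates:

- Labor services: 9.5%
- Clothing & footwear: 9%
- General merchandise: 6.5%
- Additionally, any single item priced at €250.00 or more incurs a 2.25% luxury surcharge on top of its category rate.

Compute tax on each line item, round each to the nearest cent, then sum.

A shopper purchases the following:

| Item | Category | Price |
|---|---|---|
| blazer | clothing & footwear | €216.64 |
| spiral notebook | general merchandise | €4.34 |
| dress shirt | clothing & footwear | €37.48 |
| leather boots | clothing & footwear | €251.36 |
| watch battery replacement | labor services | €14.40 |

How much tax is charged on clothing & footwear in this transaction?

€51.15

Blazer €216.64: clothing & footwear → 9% → €19.50
Dress shirt €37.48: clothing & footwear → 9% → €3.37
Leather boots €251.36: clothing & footwear → 9% + 2.25% surcharge = 11.25% → €28.28
Tax on clothing & footwear = €19.50 + €3.37 + €28.28 = €51.15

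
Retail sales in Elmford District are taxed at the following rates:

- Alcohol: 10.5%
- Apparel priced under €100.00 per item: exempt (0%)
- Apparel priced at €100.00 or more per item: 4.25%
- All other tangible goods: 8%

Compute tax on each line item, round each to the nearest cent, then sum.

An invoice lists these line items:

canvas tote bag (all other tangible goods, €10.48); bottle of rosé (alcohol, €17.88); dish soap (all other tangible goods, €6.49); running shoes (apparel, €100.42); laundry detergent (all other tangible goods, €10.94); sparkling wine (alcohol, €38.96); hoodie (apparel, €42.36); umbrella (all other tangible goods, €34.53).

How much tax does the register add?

€15.24

Canvas tote bag €10.48: all other tangible goods → 8% → €0.84
Bottle of rosé €17.88: alcohol → 10.5% → €1.88
Dish soap €6.49: all other tangible goods → 8% → €0.52
Running shoes €100.42: apparel, €100.00 or more → 4.25% → €4.27
Laundry detergent €10.94: all other tangible goods → 8% → €0.88
Sparkling wine €38.96: alcohol → 10.5% → €4.09
Hoodie €42.36: apparel, under €100.00 → 0% → €0.00
Umbrella €34.53: all other tangible goods → 8% → €2.76
Total tax = €0.84 + €1.88 + €0.52 + €4.27 + €0.88 + €4.09 + €2.76 = €15.24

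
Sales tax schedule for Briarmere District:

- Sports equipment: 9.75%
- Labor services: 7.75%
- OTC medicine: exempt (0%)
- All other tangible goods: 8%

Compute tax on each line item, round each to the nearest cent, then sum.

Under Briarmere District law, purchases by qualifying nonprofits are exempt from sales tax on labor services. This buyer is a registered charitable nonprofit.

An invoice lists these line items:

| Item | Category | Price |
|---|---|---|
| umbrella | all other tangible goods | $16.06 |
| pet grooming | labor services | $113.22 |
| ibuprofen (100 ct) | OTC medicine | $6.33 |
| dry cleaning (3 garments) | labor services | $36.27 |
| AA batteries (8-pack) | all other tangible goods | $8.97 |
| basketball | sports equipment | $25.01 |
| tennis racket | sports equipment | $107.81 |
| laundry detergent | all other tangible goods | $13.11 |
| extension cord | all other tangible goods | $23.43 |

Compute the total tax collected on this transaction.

Umbrella $16.06: all other tangible goods → 8% → $1.28
Pet grooming $113.22: labor services, buyer-exempt → 0% → $0.00
Ibuprofen (100 ct) $6.33: OTC medicine → 0% → $0.00
Dry cleaning (3 garments) $36.27: labor services, buyer-exempt → 0% → $0.00
AA batteries (8-pack) $8.97: all other tangible goods → 8% → $0.72
Basketball $25.01: sports equipment → 9.75% → $2.44
Tennis racket $107.81: sports equipment → 9.75% → $10.51
Laundry detergent $13.11: all other tangible goods → 8% → $1.05
Extension cord $23.43: all other tangible goods → 8% → $1.87
Total tax = $1.28 + $0.72 + $2.44 + $10.51 + $1.05 + $1.87 = $17.87

$17.87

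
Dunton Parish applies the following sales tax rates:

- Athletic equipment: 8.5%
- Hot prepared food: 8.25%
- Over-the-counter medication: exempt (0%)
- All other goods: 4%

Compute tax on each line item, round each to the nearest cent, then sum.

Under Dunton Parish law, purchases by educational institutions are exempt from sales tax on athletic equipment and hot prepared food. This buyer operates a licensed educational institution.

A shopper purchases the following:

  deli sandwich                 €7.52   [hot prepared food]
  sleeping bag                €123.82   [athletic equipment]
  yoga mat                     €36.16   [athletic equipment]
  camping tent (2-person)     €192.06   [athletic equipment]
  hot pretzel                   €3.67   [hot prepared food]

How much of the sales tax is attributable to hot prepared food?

€0.00

Deli sandwich €7.52: hot prepared food, buyer-exempt → 0% → €0.00
Hot pretzel €3.67: hot prepared food, buyer-exempt → 0% → €0.00
Tax on hot prepared food = €0.00 + €0.00 = €0.00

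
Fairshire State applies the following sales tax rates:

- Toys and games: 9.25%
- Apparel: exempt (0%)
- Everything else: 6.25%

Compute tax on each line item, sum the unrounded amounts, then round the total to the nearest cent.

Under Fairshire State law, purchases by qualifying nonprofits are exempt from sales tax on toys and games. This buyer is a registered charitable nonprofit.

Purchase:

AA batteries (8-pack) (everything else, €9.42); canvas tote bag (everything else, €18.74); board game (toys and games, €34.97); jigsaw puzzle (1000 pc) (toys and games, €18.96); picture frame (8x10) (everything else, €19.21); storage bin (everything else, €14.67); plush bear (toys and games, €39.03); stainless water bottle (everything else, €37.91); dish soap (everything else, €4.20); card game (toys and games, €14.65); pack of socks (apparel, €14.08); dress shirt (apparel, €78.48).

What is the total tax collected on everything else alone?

AA batteries (8-pack) €9.42: everything else → 6.25% → €0.58875
Canvas tote bag €18.74: everything else → 6.25% → €1.17125
Picture frame (8x10) €19.21: everything else → 6.25% → €1.200625
Storage bin €14.67: everything else → 6.25% → €0.916875
Stainless water bottle €37.91: everything else → 6.25% → €2.369375
Dish soap €4.20: everything else → 6.25% → €0.2625
Tax on everything else: unrounded sum = €6.509375 → €6.51

€6.51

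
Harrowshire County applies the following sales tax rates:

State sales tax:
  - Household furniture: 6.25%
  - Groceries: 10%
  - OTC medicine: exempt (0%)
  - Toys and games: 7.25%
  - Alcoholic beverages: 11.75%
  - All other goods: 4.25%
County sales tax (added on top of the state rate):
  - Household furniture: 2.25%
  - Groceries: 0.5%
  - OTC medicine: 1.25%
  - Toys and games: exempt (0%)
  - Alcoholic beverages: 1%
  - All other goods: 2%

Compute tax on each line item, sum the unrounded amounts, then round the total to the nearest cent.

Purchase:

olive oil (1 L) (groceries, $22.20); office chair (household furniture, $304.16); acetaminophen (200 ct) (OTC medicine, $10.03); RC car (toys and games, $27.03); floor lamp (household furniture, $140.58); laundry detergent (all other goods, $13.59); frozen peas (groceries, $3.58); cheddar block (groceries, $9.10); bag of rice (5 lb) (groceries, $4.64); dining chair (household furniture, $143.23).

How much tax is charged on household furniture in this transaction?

$49.98

Office chair $304.16: household furniture → 6.25% + 2.25% county = 8.5% → $25.8536
Floor lamp $140.58: household furniture → 6.25% + 2.25% county = 8.5% → $11.9493
Dining chair $143.23: household furniture → 6.25% + 2.25% county = 8.5% → $12.17455
Tax on household furniture: unrounded sum = $49.97745 → $49.98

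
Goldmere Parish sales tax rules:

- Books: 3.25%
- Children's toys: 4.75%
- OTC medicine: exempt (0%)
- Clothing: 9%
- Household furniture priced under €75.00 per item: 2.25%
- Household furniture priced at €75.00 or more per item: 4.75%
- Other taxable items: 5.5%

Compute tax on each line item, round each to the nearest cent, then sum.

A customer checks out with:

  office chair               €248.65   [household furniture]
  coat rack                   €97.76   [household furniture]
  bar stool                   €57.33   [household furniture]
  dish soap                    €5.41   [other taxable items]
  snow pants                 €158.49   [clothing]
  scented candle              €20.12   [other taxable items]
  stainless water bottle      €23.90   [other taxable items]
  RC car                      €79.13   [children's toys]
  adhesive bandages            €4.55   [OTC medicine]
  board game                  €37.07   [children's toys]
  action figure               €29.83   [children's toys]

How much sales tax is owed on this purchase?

Office chair €248.65: household furniture, €75.00 or more → 4.75% → €11.81
Coat rack €97.76: household furniture, €75.00 or more → 4.75% → €4.64
Bar stool €57.33: household furniture, under €75.00 → 2.25% → €1.29
Dish soap €5.41: other taxable items → 5.5% → €0.30
Snow pants €158.49: clothing → 9% → €14.26
Scented candle €20.12: other taxable items → 5.5% → €1.11
Stainless water bottle €23.90: other taxable items → 5.5% → €1.31
RC car €79.13: children's toys → 4.75% → €3.76
Adhesive bandages €4.55: OTC medicine → 0% → €0.00
Board game €37.07: children's toys → 4.75% → €1.76
Action figure €29.83: children's toys → 4.75% → €1.42
Total tax = €11.81 + €4.64 + €1.29 + €0.30 + €14.26 + €1.11 + €1.31 + €3.76 + €1.76 + €1.42 = €41.66

€41.66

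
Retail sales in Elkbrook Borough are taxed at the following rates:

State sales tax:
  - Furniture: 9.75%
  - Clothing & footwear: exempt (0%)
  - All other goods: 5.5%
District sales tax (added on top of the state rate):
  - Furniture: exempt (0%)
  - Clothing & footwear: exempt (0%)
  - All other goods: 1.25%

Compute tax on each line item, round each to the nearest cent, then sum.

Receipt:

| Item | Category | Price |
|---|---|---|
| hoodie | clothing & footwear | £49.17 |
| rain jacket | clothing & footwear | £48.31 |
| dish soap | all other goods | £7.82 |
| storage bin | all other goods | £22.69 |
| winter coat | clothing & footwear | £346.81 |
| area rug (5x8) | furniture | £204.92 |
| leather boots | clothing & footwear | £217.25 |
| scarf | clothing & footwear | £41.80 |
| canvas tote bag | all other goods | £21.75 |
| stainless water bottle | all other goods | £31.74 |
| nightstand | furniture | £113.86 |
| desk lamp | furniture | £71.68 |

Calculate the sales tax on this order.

Hoodie £49.17: clothing & footwear → 0% + 0% district = 0% → £0.00
Rain jacket £48.31: clothing & footwear → 0% + 0% district = 0% → £0.00
Dish soap £7.82: all other goods → 5.5% + 1.25% district = 6.75% → £0.53
Storage bin £22.69: all other goods → 5.5% + 1.25% district = 6.75% → £1.53
Winter coat £346.81: clothing & footwear → 0% + 0% district = 0% → £0.00
Area rug (5x8) £204.92: furniture → 9.75% + 0% district = 9.75% → £19.98
Leather boots £217.25: clothing & footwear → 0% + 0% district = 0% → £0.00
Scarf £41.80: clothing & footwear → 0% + 0% district = 0% → £0.00
Canvas tote bag £21.75: all other goods → 5.5% + 1.25% district = 6.75% → £1.47
Stainless water bottle £31.74: all other goods → 5.5% + 1.25% district = 6.75% → £2.14
Nightstand £113.86: furniture → 9.75% + 0% district = 9.75% → £11.10
Desk lamp £71.68: furniture → 9.75% + 0% district = 9.75% → £6.99
Total tax = £0.53 + £1.53 + £19.98 + £1.47 + £2.14 + £11.10 + £6.99 = £43.74

£43.74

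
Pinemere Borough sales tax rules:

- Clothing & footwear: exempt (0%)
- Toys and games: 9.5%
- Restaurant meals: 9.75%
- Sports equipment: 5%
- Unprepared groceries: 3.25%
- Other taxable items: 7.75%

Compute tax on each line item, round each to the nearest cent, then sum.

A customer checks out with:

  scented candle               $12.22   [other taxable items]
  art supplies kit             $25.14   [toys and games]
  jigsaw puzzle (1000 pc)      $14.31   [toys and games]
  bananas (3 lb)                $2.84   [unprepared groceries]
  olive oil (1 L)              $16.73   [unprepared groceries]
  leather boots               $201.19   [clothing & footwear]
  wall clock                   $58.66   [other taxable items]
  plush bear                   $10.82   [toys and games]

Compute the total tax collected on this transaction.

Scented candle $12.22: other taxable items → 7.75% → $0.95
Art supplies kit $25.14: toys and games → 9.5% → $2.39
Jigsaw puzzle (1000 pc) $14.31: toys and games → 9.5% → $1.36
Bananas (3 lb) $2.84: unprepared groceries → 3.25% → $0.09
Olive oil (1 L) $16.73: unprepared groceries → 3.25% → $0.54
Leather boots $201.19: clothing & footwear → 0% → $0.00
Wall clock $58.66: other taxable items → 7.75% → $4.55
Plush bear $10.82: toys and games → 9.5% → $1.03
Total tax = $0.95 + $2.39 + $1.36 + $0.09 + $0.54 + $4.55 + $1.03 = $10.91

$10.91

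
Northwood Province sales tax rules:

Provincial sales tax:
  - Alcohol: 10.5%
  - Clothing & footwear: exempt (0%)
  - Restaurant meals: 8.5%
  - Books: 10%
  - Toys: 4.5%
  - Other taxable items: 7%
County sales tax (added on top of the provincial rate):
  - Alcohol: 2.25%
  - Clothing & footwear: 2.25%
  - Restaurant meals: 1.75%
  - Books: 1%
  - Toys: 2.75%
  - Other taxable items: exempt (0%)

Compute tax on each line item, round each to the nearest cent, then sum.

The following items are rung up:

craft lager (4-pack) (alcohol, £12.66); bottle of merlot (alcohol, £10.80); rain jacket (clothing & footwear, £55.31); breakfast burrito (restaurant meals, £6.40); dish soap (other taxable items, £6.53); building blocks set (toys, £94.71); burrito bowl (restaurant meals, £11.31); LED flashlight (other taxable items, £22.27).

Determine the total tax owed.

Craft lager (4-pack) £12.66: alcohol → 10.5% + 2.25% county = 12.75% → £1.61
Bottle of merlot £10.80: alcohol → 10.5% + 2.25% county = 12.75% → £1.38
Rain jacket £55.31: clothing & footwear → 0% + 2.25% county = 2.25% → £1.24
Breakfast burrito £6.40: restaurant meals → 8.5% + 1.75% county = 10.25% → £0.66
Dish soap £6.53: other taxable items → 7% + 0% county = 7% → £0.46
Building blocks set £94.71: toys → 4.5% + 2.75% county = 7.25% → £6.87
Burrito bowl £11.31: restaurant meals → 8.5% + 1.75% county = 10.25% → £1.16
LED flashlight £22.27: other taxable items → 7% + 0% county = 7% → £1.56
Total tax = £1.61 + £1.38 + £1.24 + £0.66 + £0.46 + £6.87 + £1.16 + £1.56 = £14.94

£14.94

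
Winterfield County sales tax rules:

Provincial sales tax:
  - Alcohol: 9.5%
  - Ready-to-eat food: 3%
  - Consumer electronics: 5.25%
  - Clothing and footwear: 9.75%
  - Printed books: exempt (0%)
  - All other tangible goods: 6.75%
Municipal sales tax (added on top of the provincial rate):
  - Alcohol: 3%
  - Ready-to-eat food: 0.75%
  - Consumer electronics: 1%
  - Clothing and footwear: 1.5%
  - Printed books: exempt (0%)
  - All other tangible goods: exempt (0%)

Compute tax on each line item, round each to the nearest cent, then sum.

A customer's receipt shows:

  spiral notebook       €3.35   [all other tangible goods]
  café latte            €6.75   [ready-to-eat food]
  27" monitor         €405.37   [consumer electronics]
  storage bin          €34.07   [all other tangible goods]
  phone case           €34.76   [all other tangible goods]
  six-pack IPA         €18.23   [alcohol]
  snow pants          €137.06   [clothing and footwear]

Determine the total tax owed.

€48.17

Spiral notebook €3.35: all other tangible goods → 6.75% + 0% municipal = 6.75% → €0.23
Café latte €6.75: ready-to-eat food → 3% + 0.75% municipal = 3.75% → €0.25
27" monitor €405.37: consumer electronics → 5.25% + 1% municipal = 6.25% → €25.34
Storage bin €34.07: all other tangible goods → 6.75% + 0% municipal = 6.75% → €2.30
Phone case €34.76: all other tangible goods → 6.75% + 0% municipal = 6.75% → €2.35
Six-pack IPA €18.23: alcohol → 9.5% + 3% municipal = 12.5% → €2.28
Snow pants €137.06: clothing and footwear → 9.75% + 1.5% municipal = 11.25% → €15.42
Total tax = €0.23 + €0.25 + €25.34 + €2.30 + €2.35 + €2.28 + €15.42 = €48.17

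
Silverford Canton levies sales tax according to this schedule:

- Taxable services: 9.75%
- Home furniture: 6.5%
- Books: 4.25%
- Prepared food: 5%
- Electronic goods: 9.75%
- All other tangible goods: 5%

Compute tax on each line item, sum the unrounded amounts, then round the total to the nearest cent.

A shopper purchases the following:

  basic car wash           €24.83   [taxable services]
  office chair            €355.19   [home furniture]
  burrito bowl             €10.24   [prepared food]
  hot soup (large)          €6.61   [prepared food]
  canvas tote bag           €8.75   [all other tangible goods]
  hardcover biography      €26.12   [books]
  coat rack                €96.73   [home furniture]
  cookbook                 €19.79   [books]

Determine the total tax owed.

€35.03

Basic car wash €24.83: taxable services → 9.75% → €2.420925
Office chair €355.19: home furniture → 6.5% → €23.08735
Burrito bowl €10.24: prepared food → 5% → €0.512
Hot soup (large) €6.61: prepared food → 5% → €0.3305
Canvas tote bag €8.75: all other tangible goods → 5% → €0.4375
Hardcover biography €26.12: books → 4.25% → €1.1101
Coat rack €96.73: home furniture → 6.5% → €6.28745
Cookbook €19.79: books → 4.25% → €0.841075
Unrounded tax sum = €35.0269 → €35.03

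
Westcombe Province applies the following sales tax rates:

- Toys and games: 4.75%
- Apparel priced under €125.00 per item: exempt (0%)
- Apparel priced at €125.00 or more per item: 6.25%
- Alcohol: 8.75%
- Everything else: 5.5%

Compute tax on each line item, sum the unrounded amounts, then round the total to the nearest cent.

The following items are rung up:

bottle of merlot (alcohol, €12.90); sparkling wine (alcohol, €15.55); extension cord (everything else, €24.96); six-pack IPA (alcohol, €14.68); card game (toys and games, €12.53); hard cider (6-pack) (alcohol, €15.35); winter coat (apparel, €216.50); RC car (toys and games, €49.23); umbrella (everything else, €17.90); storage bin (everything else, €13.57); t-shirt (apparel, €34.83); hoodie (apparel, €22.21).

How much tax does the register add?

€24.69

Bottle of merlot €12.90: alcohol → 8.75% → €1.12875
Sparkling wine €15.55: alcohol → 8.75% → €1.360625
Extension cord €24.96: everything else → 5.5% → €1.3728
Six-pack IPA €14.68: alcohol → 8.75% → €1.2845
Card game €12.53: toys and games → 4.75% → €0.595175
Hard cider (6-pack) €15.35: alcohol → 8.75% → €1.343125
Winter coat €216.50: apparel, €125.00 or more → 6.25% → €13.53125
RC car €49.23: toys and games → 4.75% → €2.338425
Umbrella €17.90: everything else → 5.5% → €0.9845
Storage bin €13.57: everything else → 5.5% → €0.74635
T-shirt €34.83: apparel, under €125.00 → 0% → €0.00
Hoodie €22.21: apparel, under €125.00 → 0% → €0.00
Unrounded tax sum = €24.6855 → €24.69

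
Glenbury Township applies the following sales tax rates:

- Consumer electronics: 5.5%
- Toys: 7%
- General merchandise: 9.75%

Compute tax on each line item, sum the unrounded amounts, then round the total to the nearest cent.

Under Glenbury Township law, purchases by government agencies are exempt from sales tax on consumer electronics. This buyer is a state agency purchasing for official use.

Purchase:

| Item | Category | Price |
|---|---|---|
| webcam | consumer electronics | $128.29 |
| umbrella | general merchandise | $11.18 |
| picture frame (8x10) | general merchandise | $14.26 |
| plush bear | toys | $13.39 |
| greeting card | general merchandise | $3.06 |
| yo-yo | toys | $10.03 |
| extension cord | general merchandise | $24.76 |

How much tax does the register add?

Webcam $128.29: consumer electronics, buyer-exempt → 0% → $0.00
Umbrella $11.18: general merchandise → 9.75% → $1.09005
Picture frame (8x10) $14.26: general merchandise → 9.75% → $1.39035
Plush bear $13.39: toys → 7% → $0.9373
Greeting card $3.06: general merchandise → 9.75% → $0.29835
Yo-yo $10.03: toys → 7% → $0.7021
Extension cord $24.76: general merchandise → 9.75% → $2.4141
Unrounded tax sum = $6.83225 → $6.83

$6.83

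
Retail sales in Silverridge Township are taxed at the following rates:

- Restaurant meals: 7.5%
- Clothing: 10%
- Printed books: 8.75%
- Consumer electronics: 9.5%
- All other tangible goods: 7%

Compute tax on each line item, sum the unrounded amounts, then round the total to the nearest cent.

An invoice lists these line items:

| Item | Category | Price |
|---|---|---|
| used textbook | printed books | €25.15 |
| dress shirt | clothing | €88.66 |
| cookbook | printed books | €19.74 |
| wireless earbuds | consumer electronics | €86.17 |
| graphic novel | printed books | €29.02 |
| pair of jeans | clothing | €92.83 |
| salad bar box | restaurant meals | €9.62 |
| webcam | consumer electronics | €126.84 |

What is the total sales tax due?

€45.57

Used textbook €25.15: printed books → 8.75% → €2.200625
Dress shirt €88.66: clothing → 10% → €8.866
Cookbook €19.74: printed books → 8.75% → €1.72725
Wireless earbuds €86.17: consumer electronics → 9.5% → €8.18615
Graphic novel €29.02: printed books → 8.75% → €2.53925
Pair of jeans €92.83: clothing → 10% → €9.283
Salad bar box €9.62: restaurant meals → 7.5% → €0.7215
Webcam €126.84: consumer electronics → 9.5% → €12.0498
Unrounded tax sum = €45.573575 → €45.57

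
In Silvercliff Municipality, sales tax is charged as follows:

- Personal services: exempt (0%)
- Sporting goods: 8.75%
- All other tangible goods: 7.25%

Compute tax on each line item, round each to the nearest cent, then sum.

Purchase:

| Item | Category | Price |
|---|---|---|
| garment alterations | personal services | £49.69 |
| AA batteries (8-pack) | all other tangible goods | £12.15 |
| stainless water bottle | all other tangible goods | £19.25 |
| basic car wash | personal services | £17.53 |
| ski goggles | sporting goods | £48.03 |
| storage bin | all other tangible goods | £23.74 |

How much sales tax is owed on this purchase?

£8.20

Garment alterations £49.69: personal services → 0% → £0.00
AA batteries (8-pack) £12.15: all other tangible goods → 7.25% → £0.88
Stainless water bottle £19.25: all other tangible goods → 7.25% → £1.40
Basic car wash £17.53: personal services → 0% → £0.00
Ski goggles £48.03: sporting goods → 8.75% → £4.20
Storage bin £23.74: all other tangible goods → 7.25% → £1.72
Total tax = £0.88 + £1.40 + £4.20 + £1.72 = £8.20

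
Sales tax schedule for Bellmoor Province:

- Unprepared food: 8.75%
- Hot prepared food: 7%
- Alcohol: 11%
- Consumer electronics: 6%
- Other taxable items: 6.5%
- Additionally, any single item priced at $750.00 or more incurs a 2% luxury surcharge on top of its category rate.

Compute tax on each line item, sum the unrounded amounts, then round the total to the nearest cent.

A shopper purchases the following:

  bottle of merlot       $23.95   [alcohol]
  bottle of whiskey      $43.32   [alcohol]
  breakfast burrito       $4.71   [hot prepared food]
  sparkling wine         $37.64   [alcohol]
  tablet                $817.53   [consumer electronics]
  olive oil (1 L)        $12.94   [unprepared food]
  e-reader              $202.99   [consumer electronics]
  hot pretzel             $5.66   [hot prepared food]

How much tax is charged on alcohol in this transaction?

Bottle of merlot $23.95: alcohol → 11% → $2.6345
Bottle of whiskey $43.32: alcohol → 11% → $4.7652
Sparkling wine $37.64: alcohol → 11% → $4.1404
Tax on alcohol: unrounded sum = $11.5401 → $11.54

$11.54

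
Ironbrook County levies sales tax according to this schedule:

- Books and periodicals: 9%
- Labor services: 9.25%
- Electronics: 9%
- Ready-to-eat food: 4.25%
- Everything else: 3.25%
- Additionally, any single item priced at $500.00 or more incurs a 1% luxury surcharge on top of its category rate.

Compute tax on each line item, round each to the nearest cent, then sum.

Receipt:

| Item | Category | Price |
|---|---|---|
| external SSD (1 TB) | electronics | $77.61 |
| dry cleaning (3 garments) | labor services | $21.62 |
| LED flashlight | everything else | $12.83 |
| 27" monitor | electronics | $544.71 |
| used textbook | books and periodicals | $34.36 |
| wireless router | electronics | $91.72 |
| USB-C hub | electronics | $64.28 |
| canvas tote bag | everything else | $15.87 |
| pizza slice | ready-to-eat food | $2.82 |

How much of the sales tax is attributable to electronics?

External SSD (1 TB) $77.61: electronics → 9% → $6.98
27" monitor $544.71: electronics → 9% + 1% surcharge = 10% → $54.47
Wireless router $91.72: electronics → 9% → $8.25
USB-C hub $64.28: electronics → 9% → $5.79
Tax on electronics = $6.98 + $54.47 + $8.25 + $5.79 = $75.49

$75.49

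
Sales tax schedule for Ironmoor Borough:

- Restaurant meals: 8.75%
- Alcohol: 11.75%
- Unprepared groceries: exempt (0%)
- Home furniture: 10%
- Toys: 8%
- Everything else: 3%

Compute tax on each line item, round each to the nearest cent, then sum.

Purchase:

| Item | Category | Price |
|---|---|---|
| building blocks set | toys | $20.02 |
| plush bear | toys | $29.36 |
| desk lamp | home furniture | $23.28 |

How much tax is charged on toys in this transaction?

$3.95

Building blocks set $20.02: toys → 8% → $1.60
Plush bear $29.36: toys → 8% → $2.35
Tax on toys = $1.60 + $2.35 = $3.95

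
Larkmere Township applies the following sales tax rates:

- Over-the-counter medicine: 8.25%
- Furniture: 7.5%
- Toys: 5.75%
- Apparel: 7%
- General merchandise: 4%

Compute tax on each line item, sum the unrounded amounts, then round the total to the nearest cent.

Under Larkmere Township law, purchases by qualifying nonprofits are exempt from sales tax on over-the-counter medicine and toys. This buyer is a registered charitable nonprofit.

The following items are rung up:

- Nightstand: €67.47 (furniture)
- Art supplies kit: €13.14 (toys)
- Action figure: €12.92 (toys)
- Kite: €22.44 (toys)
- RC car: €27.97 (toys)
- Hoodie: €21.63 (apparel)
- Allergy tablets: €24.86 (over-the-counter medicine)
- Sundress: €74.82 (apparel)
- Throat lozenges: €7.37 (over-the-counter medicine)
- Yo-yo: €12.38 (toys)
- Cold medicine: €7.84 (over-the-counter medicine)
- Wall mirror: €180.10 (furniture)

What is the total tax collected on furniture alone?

€18.57

Nightstand €67.47: furniture → 7.5% → €5.06025
Wall mirror €180.10: furniture → 7.5% → €13.5075
Tax on furniture: unrounded sum = €18.56775 → €18.57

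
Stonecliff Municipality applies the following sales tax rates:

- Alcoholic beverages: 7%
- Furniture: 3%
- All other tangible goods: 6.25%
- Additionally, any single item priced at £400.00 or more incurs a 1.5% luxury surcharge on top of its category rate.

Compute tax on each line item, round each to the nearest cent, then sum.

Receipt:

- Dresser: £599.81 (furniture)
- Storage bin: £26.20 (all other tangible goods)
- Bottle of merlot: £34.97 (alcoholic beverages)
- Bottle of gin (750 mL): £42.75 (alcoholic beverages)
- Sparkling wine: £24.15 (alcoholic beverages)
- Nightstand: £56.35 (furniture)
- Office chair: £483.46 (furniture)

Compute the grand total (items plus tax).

£1326.90

Dresser £599.81: furniture → 3% + 1.5% surcharge = 4.5% → £26.99
Storage bin £26.20: all other tangible goods → 6.25% → £1.64
Bottle of merlot £34.97: alcoholic beverages → 7% → £2.45
Bottle of gin (750 mL) £42.75: alcoholic beverages → 7% → £2.99
Sparkling wine £24.15: alcoholic beverages → 7% → £1.69
Nightstand £56.35: furniture → 3% → £1.69
Office chair £483.46: furniture → 3% + 1.5% surcharge = 4.5% → £21.76
Subtotal = £1267.69; tax = £59.21; total due = £1326.90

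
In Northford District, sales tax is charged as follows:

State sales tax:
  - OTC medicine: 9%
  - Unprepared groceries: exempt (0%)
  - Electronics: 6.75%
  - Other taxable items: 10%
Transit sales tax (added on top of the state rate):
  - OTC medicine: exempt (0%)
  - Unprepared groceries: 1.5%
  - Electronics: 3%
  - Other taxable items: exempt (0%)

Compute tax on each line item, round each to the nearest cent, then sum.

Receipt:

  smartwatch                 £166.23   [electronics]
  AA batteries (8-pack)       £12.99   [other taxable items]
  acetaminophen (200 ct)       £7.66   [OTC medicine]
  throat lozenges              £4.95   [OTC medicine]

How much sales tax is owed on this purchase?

Smartwatch £166.23: electronics → 6.75% + 3% transit = 9.75% → £16.21
AA batteries (8-pack) £12.99: other taxable items → 10% + 0% transit = 10% → £1.30
Acetaminophen (200 ct) £7.66: OTC medicine → 9% + 0% transit = 9% → £0.69
Throat lozenges £4.95: OTC medicine → 9% + 0% transit = 9% → £0.45
Total tax = £16.21 + £1.30 + £0.69 + £0.45 = £18.65

£18.65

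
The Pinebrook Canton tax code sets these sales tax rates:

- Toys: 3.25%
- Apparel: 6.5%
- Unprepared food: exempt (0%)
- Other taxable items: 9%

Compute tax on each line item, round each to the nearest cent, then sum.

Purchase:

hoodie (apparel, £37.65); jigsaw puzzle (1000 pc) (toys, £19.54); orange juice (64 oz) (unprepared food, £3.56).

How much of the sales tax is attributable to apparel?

£2.45

Hoodie £37.65: apparel → 6.5% → £2.45
Tax on apparel = £2.45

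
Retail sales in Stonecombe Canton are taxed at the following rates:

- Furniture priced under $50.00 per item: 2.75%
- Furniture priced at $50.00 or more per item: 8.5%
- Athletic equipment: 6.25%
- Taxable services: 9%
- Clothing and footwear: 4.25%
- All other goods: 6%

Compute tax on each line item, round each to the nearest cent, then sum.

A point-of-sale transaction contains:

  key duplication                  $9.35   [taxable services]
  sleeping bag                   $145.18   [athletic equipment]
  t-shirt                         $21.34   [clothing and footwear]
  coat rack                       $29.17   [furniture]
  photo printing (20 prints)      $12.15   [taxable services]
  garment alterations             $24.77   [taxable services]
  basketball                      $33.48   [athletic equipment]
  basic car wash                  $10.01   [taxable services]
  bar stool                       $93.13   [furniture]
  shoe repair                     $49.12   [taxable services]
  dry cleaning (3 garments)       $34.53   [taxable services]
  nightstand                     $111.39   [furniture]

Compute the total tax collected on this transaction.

Key duplication $9.35: taxable services → 9% → $0.84
Sleeping bag $145.18: athletic equipment → 6.25% → $9.07
T-shirt $21.34: clothing and footwear → 4.25% → $0.91
Coat rack $29.17: furniture, under $50.00 → 2.75% → $0.80
Photo printing (20 prints) $12.15: taxable services → 9% → $1.09
Garment alterations $24.77: taxable services → 9% → $2.23
Basketball $33.48: athletic equipment → 6.25% → $2.09
Basic car wash $10.01: taxable services → 9% → $0.90
Bar stool $93.13: furniture, $50.00 or more → 8.5% → $7.92
Shoe repair $49.12: taxable services → 9% → $4.42
Dry cleaning (3 garments) $34.53: taxable services → 9% → $3.11
Nightstand $111.39: furniture, $50.00 or more → 8.5% → $9.47
Total tax = $0.84 + $9.07 + $0.91 + $0.80 + $1.09 + $2.23 + $2.09 + $0.90 + $7.92 + $4.42 + $3.11 + $9.47 = $42.85

$42.85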